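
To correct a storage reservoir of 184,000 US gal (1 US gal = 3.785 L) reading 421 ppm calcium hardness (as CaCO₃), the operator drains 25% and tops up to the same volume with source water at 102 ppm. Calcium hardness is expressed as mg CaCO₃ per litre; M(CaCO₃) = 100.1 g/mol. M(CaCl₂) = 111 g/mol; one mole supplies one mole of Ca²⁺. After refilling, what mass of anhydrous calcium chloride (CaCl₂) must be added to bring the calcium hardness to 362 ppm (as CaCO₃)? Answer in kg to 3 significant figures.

Volume: 184,000 US gal × 3.785 L/gal = 696,440 L.
After draining 25% and refilling: 421 × 0.75 + 102 × 0.25 = 341.25 ppm.
Deficit to target: 362 − 341.25 = 20.75 mg/L.
As CaCO₃: 20.75 mg/L × 696,440 L = 14,450 g; ÷ 100.1 = 144.4 mol Ca²⁺.
Mass: 144.4 × 111 = 16,020 g.

16.0 kg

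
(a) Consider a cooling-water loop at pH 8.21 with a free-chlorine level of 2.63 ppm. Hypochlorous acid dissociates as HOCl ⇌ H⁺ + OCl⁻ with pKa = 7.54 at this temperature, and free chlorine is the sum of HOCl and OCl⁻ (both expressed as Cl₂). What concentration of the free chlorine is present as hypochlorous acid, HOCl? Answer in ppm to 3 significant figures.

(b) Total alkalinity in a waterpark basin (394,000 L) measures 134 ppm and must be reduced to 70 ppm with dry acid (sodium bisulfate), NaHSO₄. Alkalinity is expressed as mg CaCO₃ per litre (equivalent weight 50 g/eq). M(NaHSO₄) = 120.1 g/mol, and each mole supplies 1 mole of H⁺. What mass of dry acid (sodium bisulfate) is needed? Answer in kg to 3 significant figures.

(a) [OCl⁻]/[HOCl] = 10^(pH − pKa) = 10^(8.21 − 7.54) = 10^0.67 = 4.677.
(a) Fraction as HOCl = 1 / (1 + 4.677) = 0.1761.
(a) HOCl = 0.1761 × 2.63 ppm = 0.4632 ppm.

(b) Alkalinity to neutralize: (134 − 70) = 64 mg/L as CaCO₃ × 394,000 L = 25,220 g as CaCO₃.
(b) Equivalents of H⁺ required: 25,220 ÷ 50 g/eq = 504.3 eq = 504.3 mol NaHSO₄.
(b) Mass of NaHSO₄: 504.3 × 120.1 = 60,570 g.

(a) 0.463 ppm; (b) 60.6 kg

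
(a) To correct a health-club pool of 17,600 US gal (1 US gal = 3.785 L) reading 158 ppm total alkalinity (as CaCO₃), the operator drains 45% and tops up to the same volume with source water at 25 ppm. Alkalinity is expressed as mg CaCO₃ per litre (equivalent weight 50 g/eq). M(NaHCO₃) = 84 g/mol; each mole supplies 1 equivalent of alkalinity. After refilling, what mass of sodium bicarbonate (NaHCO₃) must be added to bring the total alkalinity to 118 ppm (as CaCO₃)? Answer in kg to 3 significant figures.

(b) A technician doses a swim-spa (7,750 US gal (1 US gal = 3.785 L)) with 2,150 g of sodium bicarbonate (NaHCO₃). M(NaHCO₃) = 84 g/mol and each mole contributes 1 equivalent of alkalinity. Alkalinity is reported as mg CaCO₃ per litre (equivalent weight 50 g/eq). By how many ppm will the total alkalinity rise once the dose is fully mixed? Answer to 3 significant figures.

(a) 2.22 kg; (b) 43.6 ppm

(a) Volume: 17,600 US gal × 3.785 L/gal = 66,616 L.
(a) After draining 45% and refilling: 158 × 0.55 + 25 × 0.45 = 98.15 ppm.
(a) Deficit to target: 118 − 98.15 = 19.85 mg/L.
(a) As CaCO₃: 19.85 mg/L × 66,616 L = 1322 g; ÷ 50 g/eq ÷ 1 = 26.45 mol NaHCO₃.
(a) Mass: 26.45 × 84 = 2222 g.

(b) Volume: 7,750 US gal × 3.785 L/gal = 29,334 L.
(b) Moles of NaHCO₃: 2,150 g ÷ 84 g/mol = 25.6 mol → 25.6 eq of alkalinity.
(b) As CaCO₃: 25.6 eq × 50 g/eq = 1280 g.
(b) Rise: 1280 g / 29,334 L × 1000 = 43.63 mg/L.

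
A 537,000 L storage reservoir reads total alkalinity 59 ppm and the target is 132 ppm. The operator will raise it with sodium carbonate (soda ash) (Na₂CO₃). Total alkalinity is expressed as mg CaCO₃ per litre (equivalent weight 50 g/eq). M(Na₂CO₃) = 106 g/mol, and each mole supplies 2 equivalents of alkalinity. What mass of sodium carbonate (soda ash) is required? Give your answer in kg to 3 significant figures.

41.6 kg

Alkalinity to add: (132 − 59) = 73 mg/L as CaCO₃ × 537,000 L = 39,200 g as CaCO₃.
Equivalents: 39,200 g ÷ 50 g/eq = 784 eq.
Each mole of Na₂CO₃ supplies 2 eq, so 784 / 2 = 392 mol.
Mass: 392 mol × 106 g/mol = 41,550 g.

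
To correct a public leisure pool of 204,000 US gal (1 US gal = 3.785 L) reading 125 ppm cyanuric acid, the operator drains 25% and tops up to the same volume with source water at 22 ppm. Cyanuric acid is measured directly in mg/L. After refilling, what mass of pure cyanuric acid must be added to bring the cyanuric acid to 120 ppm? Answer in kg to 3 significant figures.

16.0 kg

Volume: 204,000 US gal × 3.785 L/gal = 772,140 L.
After draining 25% and refilling: 125 × 0.75 + 22 × 0.25 = 99.25 ppm.
Deficit to target: 120 − 99.25 = 20.75 mg/L.
Mass: 20.75 mg/L × 772,140 L = 16,020 g cyanuric acid.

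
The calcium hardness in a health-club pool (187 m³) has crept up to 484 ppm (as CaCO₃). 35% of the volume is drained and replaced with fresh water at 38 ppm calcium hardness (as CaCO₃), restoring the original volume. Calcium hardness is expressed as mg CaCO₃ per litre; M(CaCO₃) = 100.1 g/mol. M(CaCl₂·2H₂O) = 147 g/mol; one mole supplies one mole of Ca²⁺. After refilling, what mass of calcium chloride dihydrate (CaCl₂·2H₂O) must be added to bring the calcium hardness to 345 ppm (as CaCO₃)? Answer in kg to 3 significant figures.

Volume: 187 m³ = 187,000 L.
After draining 35% and refilling: 484 × 0.65 + 38 × 0.35 = 327.9 ppm.
Deficit to target: 345 − 327.9 = 17.1 mg/L.
As CaCO₃: 17.1 mg/L × 187,000 L = 3198 g; ÷ 100.1 = 31.95 mol Ca²⁺.
Mass: 31.95 × 147 = 4696 g.

4.70 kg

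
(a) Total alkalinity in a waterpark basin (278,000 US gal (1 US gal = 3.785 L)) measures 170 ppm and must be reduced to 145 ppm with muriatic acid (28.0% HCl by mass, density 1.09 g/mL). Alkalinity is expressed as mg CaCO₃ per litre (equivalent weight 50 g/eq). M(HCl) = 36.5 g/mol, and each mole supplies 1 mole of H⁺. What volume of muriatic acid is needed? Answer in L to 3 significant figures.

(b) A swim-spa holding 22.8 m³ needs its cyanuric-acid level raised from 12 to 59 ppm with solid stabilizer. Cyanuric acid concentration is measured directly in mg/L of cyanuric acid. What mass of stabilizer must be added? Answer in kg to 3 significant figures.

(a) Volume: 278,000 US gal × 3.785 L/gal = 1,052,230 L.
(a) Alkalinity to neutralize: (170 − 145) = 25 mg/L as CaCO₃ × 1,052,230 L = 26,310 g as CaCO₃.
(a) Equivalents of H⁺ required: 26,310 ÷ 50 g/eq = 526.1 eq = 526.1 mol HCl.
(a) Mass of HCl: 526.1 × 36.5 = 19,200 g.
(a) Mass of 28.0% solution: 19,200 / 0.28 = 68,580 g.
(a) Volume: 68,580 g ÷ 1.09 g/mL = 62,920 mL.

(b) Volume: 22.8 m³ = 22,800 L.
(b) CYA to add: (59 − 12) = 47 mg/L × 22,800 L = 1072 g cyanuric acid.

(a) 62.9 L; (b) 1.07 kg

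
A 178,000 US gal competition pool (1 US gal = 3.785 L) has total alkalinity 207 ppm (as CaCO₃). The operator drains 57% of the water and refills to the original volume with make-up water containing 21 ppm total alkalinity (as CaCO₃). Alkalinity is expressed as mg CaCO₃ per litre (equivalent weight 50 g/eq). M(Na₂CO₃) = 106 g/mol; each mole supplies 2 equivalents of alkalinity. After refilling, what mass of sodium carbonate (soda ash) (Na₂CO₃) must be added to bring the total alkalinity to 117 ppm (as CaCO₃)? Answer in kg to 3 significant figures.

11.4 kg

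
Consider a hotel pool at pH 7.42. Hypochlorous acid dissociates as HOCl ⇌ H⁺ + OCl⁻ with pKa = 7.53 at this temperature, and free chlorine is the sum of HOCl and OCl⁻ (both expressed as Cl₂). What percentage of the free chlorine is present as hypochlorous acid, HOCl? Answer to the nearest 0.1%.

56.3%

[OCl⁻]/[HOCl] = 10^(pH − pKa) = 10^(7.42 − 7.53) = 10^-0.11 = 0.7762.
Fraction as HOCl = 1 / (1 + 0.7762) = 0.563.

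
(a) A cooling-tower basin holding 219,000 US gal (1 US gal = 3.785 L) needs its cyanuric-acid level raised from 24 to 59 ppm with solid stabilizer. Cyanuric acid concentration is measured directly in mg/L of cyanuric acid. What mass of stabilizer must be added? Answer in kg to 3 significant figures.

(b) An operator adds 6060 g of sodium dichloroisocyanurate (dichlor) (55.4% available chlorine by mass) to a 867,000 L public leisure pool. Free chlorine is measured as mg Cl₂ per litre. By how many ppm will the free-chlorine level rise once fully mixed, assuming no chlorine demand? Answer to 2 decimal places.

(a) 29.0 kg; (b) 3.87 ppm

(a) Volume: 219,000 US gal × 3.785 L/gal = 828,915 L.
(a) CYA to add: (59 − 24) = 35 mg/L × 828,915 L = 29,010 g cyanuric acid.

(b) Available chlorine delivered: 6060 g × 0.554 = 3357 g as Cl₂.
(b) Concentration rise: 3357 g / 867,000 L = 3.872 mg/L = 3.87 ppm.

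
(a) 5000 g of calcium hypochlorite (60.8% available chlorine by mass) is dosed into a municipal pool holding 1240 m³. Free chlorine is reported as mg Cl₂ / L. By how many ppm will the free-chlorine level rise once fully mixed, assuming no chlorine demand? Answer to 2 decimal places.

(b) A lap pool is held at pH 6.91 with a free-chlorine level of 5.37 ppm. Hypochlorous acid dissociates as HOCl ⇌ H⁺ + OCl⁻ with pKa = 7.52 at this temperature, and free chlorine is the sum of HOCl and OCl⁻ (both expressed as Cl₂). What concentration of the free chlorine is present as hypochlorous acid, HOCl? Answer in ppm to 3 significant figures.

(a) 2.45 ppm; (b) 4.31 ppm

(a) Volume: 1240 m³ = 1,240,000 L.
(a) Available chlorine delivered: 5000 g × 0.608 = 3040 g as Cl₂.
(a) Concentration rise: 3040 g / 1,240,000 L = 2.452 mg/L = 2.45 ppm.

(b) [OCl⁻]/[HOCl] = 10^(pH − pKa) = 10^(6.91 − 7.52) = 10^-0.61 = 0.2455.
(b) Fraction as HOCl = 1 / (1 + 0.2455) = 0.8029.
(b) HOCl = 0.8029 × 5.37 ppm = 4.312 ppm.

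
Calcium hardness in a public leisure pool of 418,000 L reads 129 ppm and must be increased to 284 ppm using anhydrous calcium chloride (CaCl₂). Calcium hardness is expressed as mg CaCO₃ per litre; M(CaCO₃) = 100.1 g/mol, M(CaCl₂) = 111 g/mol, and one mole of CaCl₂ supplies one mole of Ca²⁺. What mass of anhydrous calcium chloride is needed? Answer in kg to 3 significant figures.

71.8 kg

Hardness to add: (284 − 129) = 155 mg/L as CaCO₃ × 418,000 L = 64,790 g as CaCO₃.
Moles of Ca²⁺ (1 mol Ca²⁺ ≡ 1 mol CaCO₃): 64,790 / 100.1 g/mol = 647.3 mol.
Mass of CaCl₂: 647.3 × 111 = 71,850 g.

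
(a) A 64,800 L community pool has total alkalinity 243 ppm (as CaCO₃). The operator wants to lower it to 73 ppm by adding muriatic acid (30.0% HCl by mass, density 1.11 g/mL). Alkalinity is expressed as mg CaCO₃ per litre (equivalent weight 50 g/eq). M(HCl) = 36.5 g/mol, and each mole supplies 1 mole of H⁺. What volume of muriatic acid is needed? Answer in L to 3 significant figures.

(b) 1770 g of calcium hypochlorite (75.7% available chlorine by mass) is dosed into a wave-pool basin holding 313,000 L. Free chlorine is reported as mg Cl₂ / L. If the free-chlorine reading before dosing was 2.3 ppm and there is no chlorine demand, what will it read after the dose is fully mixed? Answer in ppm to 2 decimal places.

(a) 24.1 L; (b) 6.58 ppm

(a) Alkalinity to neutralize: (243 − 73) = 170 mg/L as CaCO₃ × 64,800 L = 11,020 g as CaCO₃.
(a) Equivalents of H⁺ required: 11,020 ÷ 50 g/eq = 220.3 eq = 220.3 mol HCl.
(a) Mass of HCl: 220.3 × 36.5 = 8042 g.
(a) Mass of 30.0% solution: 8042 / 0.3 = 26,810 g.
(a) Volume: 26,810 g ÷ 1.11 g/mL = 24,150 mL.

(b) Available chlorine delivered: 1770 g × 0.757 = 1340 g as Cl₂.
(b) Concentration rise: 1340 g / 313,000 L = 4.281 mg/L = 4.28 ppm.
(b) Final FC: 2.3 + 4.28 = 6.58 ppm.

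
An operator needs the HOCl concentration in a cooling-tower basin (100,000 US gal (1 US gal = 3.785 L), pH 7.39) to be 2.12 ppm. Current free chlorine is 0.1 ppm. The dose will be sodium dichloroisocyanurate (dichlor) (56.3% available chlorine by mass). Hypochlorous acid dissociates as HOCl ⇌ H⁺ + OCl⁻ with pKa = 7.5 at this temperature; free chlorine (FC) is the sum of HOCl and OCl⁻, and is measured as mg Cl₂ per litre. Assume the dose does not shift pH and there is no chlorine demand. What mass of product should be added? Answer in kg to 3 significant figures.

2.46 kg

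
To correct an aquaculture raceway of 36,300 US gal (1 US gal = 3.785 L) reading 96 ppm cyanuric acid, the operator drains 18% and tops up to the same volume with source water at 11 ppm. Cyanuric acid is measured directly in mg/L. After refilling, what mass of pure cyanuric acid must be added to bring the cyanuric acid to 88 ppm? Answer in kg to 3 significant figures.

1.00 kg

Volume: 36,300 US gal × 3.785 L/gal = 137,396 L.
After draining 18% and refilling: 96 × 0.82 + 11 × 0.18 = 80.7 ppm.
Deficit to target: 88 − 80.7 = 7.3 mg/L.
Mass: 7.3 mg/L × 137,396 L = 1003 g cyanuric acid.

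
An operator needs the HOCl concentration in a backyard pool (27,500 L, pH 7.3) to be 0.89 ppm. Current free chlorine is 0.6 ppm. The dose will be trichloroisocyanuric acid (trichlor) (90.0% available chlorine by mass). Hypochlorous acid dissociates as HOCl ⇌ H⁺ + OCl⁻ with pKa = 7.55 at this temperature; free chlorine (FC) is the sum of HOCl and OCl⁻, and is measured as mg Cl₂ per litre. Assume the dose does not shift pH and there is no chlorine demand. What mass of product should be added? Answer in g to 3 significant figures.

24.2 g

[OCl⁻]/[HOCl] = 10^(pH − pKa) = 10^(7.3 − 7.55) = 0.5623; fraction as HOCl = 1/(1 + 0.5623) = 0.6401.
Free chlorine required for 0.89 ppm HOCl: 0.89 / 0.6401 = 1.39 ppm.
FC to add: 1.39 − 0.6 = 0.7905 mg/L as Cl₂.
Cl₂ equivalent: 0.7905 mg/L × 27,500 L = 21.74 g.
Product at 90.0% available Cl: 21.74 / 0.9 = 24.15 g.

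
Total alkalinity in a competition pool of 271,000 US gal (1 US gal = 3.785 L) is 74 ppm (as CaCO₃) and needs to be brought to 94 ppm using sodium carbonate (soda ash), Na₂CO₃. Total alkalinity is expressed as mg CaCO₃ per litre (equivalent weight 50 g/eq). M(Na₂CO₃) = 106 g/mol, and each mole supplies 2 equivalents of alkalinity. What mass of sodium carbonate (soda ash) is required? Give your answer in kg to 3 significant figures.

Volume: 271,000 US gal × 3.785 L/gal = 1,025,735 L.
Alkalinity to add: (94 − 74) = 20 mg/L as CaCO₃ × 1,025,735 L = 20,510 g as CaCO₃.
Equivalents: 20,510 g ÷ 50 g/eq = 410.3 eq.
Each mole of Na₂CO₃ supplies 2 eq, so 410.3 / 2 = 205.1 mol.
Mass: 205.1 mol × 106 g/mol = 21,750 g.

21.7 kg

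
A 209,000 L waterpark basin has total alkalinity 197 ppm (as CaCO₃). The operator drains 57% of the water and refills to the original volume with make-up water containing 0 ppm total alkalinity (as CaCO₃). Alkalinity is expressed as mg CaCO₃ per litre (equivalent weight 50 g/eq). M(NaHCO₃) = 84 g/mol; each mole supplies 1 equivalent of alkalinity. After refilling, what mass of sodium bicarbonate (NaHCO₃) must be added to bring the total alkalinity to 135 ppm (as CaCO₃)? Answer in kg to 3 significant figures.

17.7 kg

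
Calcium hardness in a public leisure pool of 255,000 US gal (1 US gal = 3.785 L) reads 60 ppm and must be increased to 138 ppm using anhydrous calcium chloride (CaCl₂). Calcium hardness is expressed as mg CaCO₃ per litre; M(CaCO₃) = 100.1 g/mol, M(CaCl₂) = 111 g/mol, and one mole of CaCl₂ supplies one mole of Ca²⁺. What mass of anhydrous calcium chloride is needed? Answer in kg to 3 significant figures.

Volume: 255,000 US gal × 3.785 L/gal = 965,175 L.
Hardness to add: (138 − 60) = 78 mg/L as CaCO₃ × 965,175 L = 75,280 g as CaCO₃.
Moles of Ca²⁺ (1 mol Ca²⁺ ≡ 1 mol CaCO₃): 75,280 / 100.1 g/mol = 752.1 mol.
Mass of CaCl₂: 752.1 × 111 = 83,480 g.

83.5 kg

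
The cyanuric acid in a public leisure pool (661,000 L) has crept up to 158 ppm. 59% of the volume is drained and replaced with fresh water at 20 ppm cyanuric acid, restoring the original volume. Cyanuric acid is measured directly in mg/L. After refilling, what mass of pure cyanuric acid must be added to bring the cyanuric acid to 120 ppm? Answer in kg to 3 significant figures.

28.7 kg

After draining 59% and refilling: 158 × 0.41 + 20 × 0.59 = 76.58 ppm.
Deficit to target: 120 − 76.58 = 43.42 mg/L.
Mass: 43.42 mg/L × 661,000 L = 28,700 g cyanuric acid.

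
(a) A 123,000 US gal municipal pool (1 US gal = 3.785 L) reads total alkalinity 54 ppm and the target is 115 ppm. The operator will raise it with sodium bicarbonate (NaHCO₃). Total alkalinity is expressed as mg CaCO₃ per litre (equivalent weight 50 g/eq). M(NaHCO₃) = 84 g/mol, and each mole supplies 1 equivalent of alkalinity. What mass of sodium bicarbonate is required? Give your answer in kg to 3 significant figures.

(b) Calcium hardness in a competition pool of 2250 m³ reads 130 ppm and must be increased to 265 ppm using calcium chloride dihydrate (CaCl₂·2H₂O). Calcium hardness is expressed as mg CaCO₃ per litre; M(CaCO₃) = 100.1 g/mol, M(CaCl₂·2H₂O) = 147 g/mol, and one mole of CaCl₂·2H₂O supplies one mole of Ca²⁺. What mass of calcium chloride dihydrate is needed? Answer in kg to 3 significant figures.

(a) Volume: 123,000 US gal × 3.785 L/gal = 465,555 L.
(a) Alkalinity to add: (115 − 54) = 61 mg/L as CaCO₃ × 465,555 L = 28,400 g as CaCO₃.
(a) Equivalents: 28,400 g ÷ 50 g/eq = 568 eq.
(a) NaHCO₃ supplies 1 eq per mole → 568 mol.
(a) Mass: 568 mol × 84 g/mol = 47,710 g.

(b) Volume: 2250 m³ = 2,250,000 L.
(b) Hardness to add: (265 − 130) = 135 mg/L as CaCO₃ × 2,250,000 L = 303,800 g as CaCO₃.
(b) Moles of Ca²⁺ (1 mol Ca²⁺ ≡ 1 mol CaCO₃): 303,800 / 100.1 g/mol = 3034 mol.
(b) Mass of CaCl₂·2H₂O: 3034 × 147 = 446,100 g.

(a) 47.7 kg; (b) 446 kg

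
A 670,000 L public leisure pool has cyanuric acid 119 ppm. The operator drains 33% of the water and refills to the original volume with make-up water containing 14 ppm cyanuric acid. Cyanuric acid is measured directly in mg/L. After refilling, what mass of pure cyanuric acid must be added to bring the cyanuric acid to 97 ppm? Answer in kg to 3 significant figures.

After draining 33% and refilling: 119 × 0.67 + 14 × 0.33 = 84.35 ppm.
Deficit to target: 97 − 84.35 = 12.65 mg/L.
Mass: 12.65 mg/L × 670,000 L = 8476 g cyanuric acid.

8.48 kg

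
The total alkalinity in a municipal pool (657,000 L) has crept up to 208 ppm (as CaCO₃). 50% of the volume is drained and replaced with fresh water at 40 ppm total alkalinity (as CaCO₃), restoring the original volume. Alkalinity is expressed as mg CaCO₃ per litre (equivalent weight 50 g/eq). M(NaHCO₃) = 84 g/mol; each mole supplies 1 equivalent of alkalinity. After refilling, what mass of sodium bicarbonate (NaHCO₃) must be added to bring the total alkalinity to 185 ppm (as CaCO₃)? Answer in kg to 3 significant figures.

After draining 50% and refilling: 208 × 0.50 + 40 × 0.50 = 124 ppm.
Deficit to target: 185 − 124 = 61 mg/L.
As CaCO₃: 61 mg/L × 657,000 L = 40,080 g; ÷ 50 g/eq ÷ 1 = 801.5 mol NaHCO₃.
Mass: 801.5 × 84 = 67,330 g.

67.3 kg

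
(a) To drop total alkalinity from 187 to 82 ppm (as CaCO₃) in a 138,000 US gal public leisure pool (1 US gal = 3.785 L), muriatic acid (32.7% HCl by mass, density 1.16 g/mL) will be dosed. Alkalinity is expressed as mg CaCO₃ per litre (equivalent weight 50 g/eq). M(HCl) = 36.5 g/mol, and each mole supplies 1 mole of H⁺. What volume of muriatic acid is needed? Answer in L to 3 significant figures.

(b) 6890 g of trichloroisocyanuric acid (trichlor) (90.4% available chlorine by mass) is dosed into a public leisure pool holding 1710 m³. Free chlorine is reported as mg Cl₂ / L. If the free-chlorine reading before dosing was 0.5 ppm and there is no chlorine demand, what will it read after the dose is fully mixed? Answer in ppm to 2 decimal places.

(a) Volume: 138,000 US gal × 3.785 L/gal = 522,330 L.
(a) Alkalinity to neutralize: (187 − 82) = 105 mg/L as CaCO₃ × 522,330 L = 54,840 g as CaCO₃.
(a) Equivalents of H⁺ required: 54,840 ÷ 50 g/eq = 1097 eq = 1097 mol HCl.
(a) Mass of HCl: 1097 × 36.5 = 40,040 g.
(a) Mass of 32.7% solution: 40,040 / 0.327 = 122,400 g.
(a) Volume: 122,400 g ÷ 1.16 g/mL = 105,500 mL.

(b) Volume: 1710 m³ = 1,710,000 L.
(b) Available chlorine delivered: 6890 g × 0.904 = 6229 g as Cl₂.
(b) Concentration rise: 6229 g / 1,710,000 L = 3.642 mg/L = 3.64 ppm.
(b) Final FC: 0.5 + 3.64 = 4.14 ppm.

(a) 106 L; (b) 4.14 ppm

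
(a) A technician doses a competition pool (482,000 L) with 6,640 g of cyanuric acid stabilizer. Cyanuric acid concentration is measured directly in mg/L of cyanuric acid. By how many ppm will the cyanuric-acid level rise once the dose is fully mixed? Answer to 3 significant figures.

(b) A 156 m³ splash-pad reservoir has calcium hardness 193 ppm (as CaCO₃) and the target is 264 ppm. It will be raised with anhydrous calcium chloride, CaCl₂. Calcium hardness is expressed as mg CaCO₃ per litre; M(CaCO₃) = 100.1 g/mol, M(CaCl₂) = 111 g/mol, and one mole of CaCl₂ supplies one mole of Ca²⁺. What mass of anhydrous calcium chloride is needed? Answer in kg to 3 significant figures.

(a) 13.8 ppm; (b) 12.3 kg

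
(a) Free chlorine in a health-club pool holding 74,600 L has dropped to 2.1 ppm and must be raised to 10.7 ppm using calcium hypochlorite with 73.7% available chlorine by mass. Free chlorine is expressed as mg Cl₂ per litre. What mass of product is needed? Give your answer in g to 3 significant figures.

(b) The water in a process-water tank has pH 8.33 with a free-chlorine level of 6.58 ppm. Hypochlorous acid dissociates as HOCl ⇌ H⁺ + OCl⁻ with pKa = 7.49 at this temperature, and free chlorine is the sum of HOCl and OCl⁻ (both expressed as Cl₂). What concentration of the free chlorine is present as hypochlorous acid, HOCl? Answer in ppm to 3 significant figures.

(a) 871 g; (b) 0.831 ppm

(a) Chlorine deficit: 10.7 − 2.1 = 8.6 ppm = 8.6 mg/L as Cl₂.
(a) Cl₂ equivalent needed: 8.6 mg/L × 74,600 L = 641,600 mg = 641.6 g.
(a) Product at 73.7% available chlorine: 641.6 / 0.737 = 870.5 g.

(b) [OCl⁻]/[HOCl] = 10^(pH − pKa) = 10^(8.33 − 7.49) = 10^0.84 = 6.918.
(b) Fraction as HOCl = 1 / (1 + 6.918) = 0.1263.
(b) HOCl = 0.1263 × 6.58 ppm = 0.831 ppm.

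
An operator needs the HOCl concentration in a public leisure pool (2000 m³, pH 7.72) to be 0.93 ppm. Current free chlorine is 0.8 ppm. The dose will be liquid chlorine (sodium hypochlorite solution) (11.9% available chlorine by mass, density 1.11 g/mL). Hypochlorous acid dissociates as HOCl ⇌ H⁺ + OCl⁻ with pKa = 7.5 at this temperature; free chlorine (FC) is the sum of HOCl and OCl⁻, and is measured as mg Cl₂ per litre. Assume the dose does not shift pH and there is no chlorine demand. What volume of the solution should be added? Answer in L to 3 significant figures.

25.3 L

Volume: 2000 m³ = 2,000,000 L.
[OCl⁻]/[HOCl] = 10^(pH − pKa) = 10^(7.72 − 7.5) = 1.66; fraction as HOCl = 1/(1 + 1.66) = 0.376.
Free chlorine required for 0.93 ppm HOCl: 0.93 / 0.376 = 2.473 ppm.
FC to add: 2.473 − 0.8 = 1.673 mg/L as Cl₂.
Cl₂ equivalent: 1.673 mg/L × 2,000,000 L = 3347 g.
Product at 11.9% available Cl: 3347 / 0.119 = 28,120 g.
Volume: 28,120 g ÷ 1.11 g/mL = 25,340 mL.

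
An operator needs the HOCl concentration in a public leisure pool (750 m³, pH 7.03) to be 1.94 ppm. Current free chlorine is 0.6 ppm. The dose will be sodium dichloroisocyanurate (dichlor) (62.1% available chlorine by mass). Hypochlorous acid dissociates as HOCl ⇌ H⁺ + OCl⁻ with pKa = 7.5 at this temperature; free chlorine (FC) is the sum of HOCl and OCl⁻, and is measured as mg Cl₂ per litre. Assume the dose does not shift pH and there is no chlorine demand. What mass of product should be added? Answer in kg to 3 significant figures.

2.41 kg

Volume: 750 m³ = 750,000 L.
[OCl⁻]/[HOCl] = 10^(pH − pKa) = 10^(7.03 − 7.5) = 0.3388; fraction as HOCl = 1/(1 + 0.3388) = 0.7469.
Free chlorine required for 1.94 ppm HOCl: 1.94 / 0.7469 = 2.597 ppm.
FC to add: 2.597 − 0.6 = 1.997 mg/L as Cl₂.
Cl₂ equivalent: 1.997 mg/L × 750,000 L = 1498 g.
Product at 62.1% available Cl: 1498 / 0.621 = 2412 g.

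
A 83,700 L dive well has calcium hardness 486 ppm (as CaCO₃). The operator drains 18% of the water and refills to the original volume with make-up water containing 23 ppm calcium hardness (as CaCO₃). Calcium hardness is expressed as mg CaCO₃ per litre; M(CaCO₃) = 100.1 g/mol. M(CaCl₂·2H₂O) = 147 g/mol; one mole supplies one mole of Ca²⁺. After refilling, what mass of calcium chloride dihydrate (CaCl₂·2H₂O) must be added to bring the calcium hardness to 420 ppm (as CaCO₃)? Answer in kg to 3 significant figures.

2.13 kg

After draining 18% and refilling: 486 × 0.82 + 23 × 0.18 = 402.66 ppm.
Deficit to target: 420 − 402.66 = 17.34 mg/L.
As CaCO₃: 17.34 mg/L × 83,700 L = 1451 g; ÷ 100.1 = 14.5 mol Ca²⁺.
Mass: 14.5 × 147 = 2131 g.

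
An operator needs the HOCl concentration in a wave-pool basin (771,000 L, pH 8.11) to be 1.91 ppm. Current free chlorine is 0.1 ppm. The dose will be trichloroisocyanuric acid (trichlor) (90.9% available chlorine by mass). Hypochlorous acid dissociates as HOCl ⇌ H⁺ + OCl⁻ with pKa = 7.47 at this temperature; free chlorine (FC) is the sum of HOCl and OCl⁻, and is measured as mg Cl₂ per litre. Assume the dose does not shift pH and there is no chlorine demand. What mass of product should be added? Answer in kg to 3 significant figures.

8.61 kg

[OCl⁻]/[HOCl] = 10^(pH − pKa) = 10^(8.11 − 7.47) = 4.365; fraction as HOCl = 1/(1 + 4.365) = 0.1864.
Free chlorine required for 1.91 ppm HOCl: 1.91 / 0.1864 = 10.25 ppm.
FC to add: 10.25 − 0.1 = 10.15 mg/L as Cl₂.
Cl₂ equivalent: 10.15 mg/L × 771,000 L = 7824 g.
Product at 90.9% available Cl: 7824 / 0.909 = 8607 g.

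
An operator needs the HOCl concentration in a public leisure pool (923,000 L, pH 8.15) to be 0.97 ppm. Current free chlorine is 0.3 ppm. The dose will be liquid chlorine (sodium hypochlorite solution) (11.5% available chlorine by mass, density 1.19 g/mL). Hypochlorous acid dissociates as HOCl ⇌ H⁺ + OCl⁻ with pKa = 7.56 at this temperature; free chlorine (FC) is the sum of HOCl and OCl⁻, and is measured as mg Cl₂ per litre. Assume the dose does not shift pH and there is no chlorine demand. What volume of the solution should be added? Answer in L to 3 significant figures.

30.0 L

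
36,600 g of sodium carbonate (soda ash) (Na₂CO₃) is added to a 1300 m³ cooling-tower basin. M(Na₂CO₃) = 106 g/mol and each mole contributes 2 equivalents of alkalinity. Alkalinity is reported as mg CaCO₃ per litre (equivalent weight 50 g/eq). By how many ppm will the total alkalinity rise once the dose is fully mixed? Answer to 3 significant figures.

Volume: 1300 m³ = 1,300,000 L.
Moles of Na₂CO₃: 36,600 g ÷ 106 g/mol = 345.3 mol → 690.6 eq of alkalinity.
As CaCO₃: 690.6 eq × 50 g/eq = 34,530 g.
Rise: 34,530 g / 1,300,000 L × 1000 = 26.56 mg/L.

26.6 ppm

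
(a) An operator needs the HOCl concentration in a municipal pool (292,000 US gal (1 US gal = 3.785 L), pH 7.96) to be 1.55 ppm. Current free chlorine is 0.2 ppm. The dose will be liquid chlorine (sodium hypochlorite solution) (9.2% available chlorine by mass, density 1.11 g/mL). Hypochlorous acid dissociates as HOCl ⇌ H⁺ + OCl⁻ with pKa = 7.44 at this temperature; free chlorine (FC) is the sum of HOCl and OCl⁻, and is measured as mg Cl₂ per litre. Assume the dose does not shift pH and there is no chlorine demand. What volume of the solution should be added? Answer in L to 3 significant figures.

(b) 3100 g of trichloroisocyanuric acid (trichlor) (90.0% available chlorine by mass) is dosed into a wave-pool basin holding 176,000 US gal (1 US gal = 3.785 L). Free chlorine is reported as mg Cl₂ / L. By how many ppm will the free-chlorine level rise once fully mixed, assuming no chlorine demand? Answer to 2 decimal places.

(a) Volume: 292,000 US gal × 3.785 L/gal = 1,105,220 L.
(a) [OCl⁻]/[HOCl] = 10^(pH − pKa) = 10^(7.96 − 7.44) = 3.311; fraction as HOCl = 1/(1 + 3.311) = 0.2319.
(a) Free chlorine required for 1.55 ppm HOCl: 1.55 / 0.2319 = 6.683 ppm.
(a) FC to add: 6.683 − 0.2 = 6.483 mg/L as Cl₂.
(a) Cl₂ equivalent: 6.483 mg/L × 1,105,220 L = 7165 g.
(a) Product at 9.2% available Cl: 7165 / 0.092 = 77,880 g.
(a) Volume: 77,880 g ÷ 1.11 g/mL = 70,160 mL.

(b) Volume: 176,000 US gal × 3.785 L/gal = 666,160 L.
(b) Available chlorine delivered: 3100 g × 0.9 = 2790 g as Cl₂.
(b) Concentration rise: 2790 g / 666,160 L = 4.188 mg/L = 4.19 ppm.

(a) 70.2 L; (b) 4.19 ppm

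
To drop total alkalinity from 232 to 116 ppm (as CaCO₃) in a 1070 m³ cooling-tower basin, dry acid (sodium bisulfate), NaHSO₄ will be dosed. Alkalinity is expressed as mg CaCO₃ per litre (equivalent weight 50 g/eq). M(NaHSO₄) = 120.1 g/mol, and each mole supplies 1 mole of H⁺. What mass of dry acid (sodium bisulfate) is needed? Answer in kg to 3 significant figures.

Volume: 1070 m³ = 1,070,000 L.
Alkalinity to neutralize: (232 − 116) = 116 mg/L as CaCO₃ × 1,070,000 L = 124,100 g as CaCO₃.
Equivalents of H⁺ required: 124,100 ÷ 50 g/eq = 2482 eq = 2482 mol NaHSO₄.
Mass of NaHSO₄: 2482 × 120.1 = 298,100 g.

298 kg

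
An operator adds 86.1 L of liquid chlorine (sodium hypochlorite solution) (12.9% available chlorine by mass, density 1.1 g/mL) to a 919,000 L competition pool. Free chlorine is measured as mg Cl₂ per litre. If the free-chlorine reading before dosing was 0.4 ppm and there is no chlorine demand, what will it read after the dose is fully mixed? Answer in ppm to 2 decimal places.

13.69 ppm

Mass of solution: 86.1 L × 1000 mL/L × 1.1 g/mL = 94,710 g.
Available chlorine delivered: 94,710 g × 0.129 = 12,220 g as Cl₂.
Concentration rise: 12,220 g / 919,000 L = 13.29 mg/L = 13.29 ppm.
Final FC: 0.4 + 13.29 = 13.69 ppm.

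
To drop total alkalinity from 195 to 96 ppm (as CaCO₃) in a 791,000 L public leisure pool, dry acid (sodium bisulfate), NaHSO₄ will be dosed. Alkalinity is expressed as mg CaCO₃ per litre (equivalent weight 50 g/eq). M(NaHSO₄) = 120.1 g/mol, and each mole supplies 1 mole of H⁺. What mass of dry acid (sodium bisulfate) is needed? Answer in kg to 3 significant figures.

Alkalinity to neutralize: (195 − 96) = 99 mg/L as CaCO₃ × 791,000 L = 78,310 g as CaCO₃.
Equivalents of H⁺ required: 78,310 ÷ 50 g/eq = 1566 eq = 1566 mol NaHSO₄.
Mass of NaHSO₄: 1566 × 120.1 = 188,100 g.

188 kg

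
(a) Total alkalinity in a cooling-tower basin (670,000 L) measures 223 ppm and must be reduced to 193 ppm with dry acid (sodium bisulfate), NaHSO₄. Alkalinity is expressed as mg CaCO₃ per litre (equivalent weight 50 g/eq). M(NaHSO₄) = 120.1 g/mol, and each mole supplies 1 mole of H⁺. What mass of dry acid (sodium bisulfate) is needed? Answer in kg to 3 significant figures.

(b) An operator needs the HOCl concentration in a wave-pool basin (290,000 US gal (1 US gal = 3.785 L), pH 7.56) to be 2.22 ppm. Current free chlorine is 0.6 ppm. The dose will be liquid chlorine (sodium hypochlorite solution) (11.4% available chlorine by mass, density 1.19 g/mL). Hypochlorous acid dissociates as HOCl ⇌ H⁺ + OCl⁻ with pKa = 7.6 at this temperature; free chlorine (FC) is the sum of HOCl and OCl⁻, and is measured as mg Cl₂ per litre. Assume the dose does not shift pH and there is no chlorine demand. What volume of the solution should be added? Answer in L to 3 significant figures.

(a) 48.3 kg; (b) 29.5 L

(a) Alkalinity to neutralize: (223 − 193) = 30 mg/L as CaCO₃ × 670,000 L = 20,100 g as CaCO₃.
(a) Equivalents of H⁺ required: 20,100 ÷ 50 g/eq = 402 eq = 402 mol NaHSO₄.
(a) Mass of NaHSO₄: 402 × 120.1 = 48,280 g.

(b) Volume: 290,000 US gal × 3.785 L/gal = 1,097,650 L.
(b) [OCl⁻]/[HOCl] = 10^(pH − pKa) = 10^(7.56 − 7.6) = 0.912; fraction as HOCl = 1/(1 + 0.912) = 0.523.
(b) Free chlorine required for 2.22 ppm HOCl: 2.22 / 0.523 = 4.245 ppm.
(b) FC to add: 4.245 − 0.6 = 3.645 mg/L as Cl₂.
(b) Cl₂ equivalent: 3.645 mg/L × 1,097,650 L = 4001 g.
(b) Product at 11.4% available Cl: 4001 / 0.114 = 35,090 g.
(b) Volume: 35,090 g ÷ 1.19 g/mL = 29,490 mL.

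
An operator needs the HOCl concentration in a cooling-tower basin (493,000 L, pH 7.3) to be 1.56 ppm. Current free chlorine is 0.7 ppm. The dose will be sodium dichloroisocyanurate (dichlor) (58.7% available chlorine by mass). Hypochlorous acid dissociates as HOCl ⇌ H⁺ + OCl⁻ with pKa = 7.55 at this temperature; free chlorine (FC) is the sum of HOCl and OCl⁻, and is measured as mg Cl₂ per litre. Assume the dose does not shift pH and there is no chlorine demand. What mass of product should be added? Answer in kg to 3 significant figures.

[OCl⁻]/[HOCl] = 10^(pH − pKa) = 10^(7.3 − 7.55) = 0.5623; fraction as HOCl = 1/(1 + 0.5623) = 0.6401.
Free chlorine required for 1.56 ppm HOCl: 1.56 / 0.6401 = 2.437 ppm.
FC to add: 2.437 − 0.7 = 1.737 mg/L as Cl₂.
Cl₂ equivalent: 1.737 mg/L × 493,000 L = 856.5 g.
Product at 58.7% available Cl: 856.5 / 0.587 = 1459 g.

1.46 kg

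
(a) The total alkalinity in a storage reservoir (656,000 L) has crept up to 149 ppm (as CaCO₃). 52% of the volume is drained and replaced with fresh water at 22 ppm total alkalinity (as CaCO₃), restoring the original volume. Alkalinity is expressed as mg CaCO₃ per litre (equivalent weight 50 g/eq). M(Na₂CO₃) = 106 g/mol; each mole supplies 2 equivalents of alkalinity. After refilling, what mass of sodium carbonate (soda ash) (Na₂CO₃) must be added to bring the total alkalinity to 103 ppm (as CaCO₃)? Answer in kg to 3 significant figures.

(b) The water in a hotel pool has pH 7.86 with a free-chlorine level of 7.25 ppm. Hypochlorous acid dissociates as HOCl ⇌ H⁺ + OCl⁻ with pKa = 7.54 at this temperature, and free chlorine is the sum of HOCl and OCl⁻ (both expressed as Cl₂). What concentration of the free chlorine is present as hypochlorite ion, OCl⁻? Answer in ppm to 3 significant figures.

(a) After draining 52% and refilling: 149 × 0.48 + 22 × 0.52 = 82.96 ppm.
(a) Deficit to target: 103 − 82.96 = 20.04 mg/L.
(a) As CaCO₃: 20.04 mg/L × 656,000 L = 13,150 g; ÷ 50 g/eq ÷ 2 = 131.5 mol Na₂CO₃.
(a) Mass: 131.5 × 106 = 13,940 g.

(b) [OCl⁻]/[HOCl] = 10^(pH − pKa) = 10^(7.86 − 7.54) = 10^0.32 = 2.089.
(b) Fraction as HOCl = 1 / (1 + 2.089) = 0.3237.
(b) OCl⁻ = (1 − 0.3237) × 7.25 ppm = 4.903 ppm.

(a) 13.9 kg; (b) 4.90 ppm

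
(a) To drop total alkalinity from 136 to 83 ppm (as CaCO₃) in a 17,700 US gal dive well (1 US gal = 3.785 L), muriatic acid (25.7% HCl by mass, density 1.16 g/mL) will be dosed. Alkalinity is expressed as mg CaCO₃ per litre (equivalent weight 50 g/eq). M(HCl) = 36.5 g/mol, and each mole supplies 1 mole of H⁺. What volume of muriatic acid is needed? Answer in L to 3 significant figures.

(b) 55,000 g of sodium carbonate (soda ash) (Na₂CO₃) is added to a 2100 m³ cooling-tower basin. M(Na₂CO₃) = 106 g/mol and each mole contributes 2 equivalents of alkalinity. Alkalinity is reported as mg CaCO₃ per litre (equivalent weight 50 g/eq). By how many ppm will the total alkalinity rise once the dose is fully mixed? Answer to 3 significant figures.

(a) 8.69 L; (b) 24.7 ppm

(a) Volume: 17,700 US gal × 3.785 L/gal = 66,994 L.
(a) Alkalinity to neutralize: (136 − 83) = 53 mg/L as CaCO₃ × 66,994 L = 3551 g as CaCO₃.
(a) Equivalents of H⁺ required: 3551 ÷ 50 g/eq = 71.01 eq = 71.01 mol HCl.
(a) Mass of HCl: 71.01 × 36.5 = 2592 g.
(a) Mass of 25.7% solution: 2592 / 0.257 = 10,090 g.
(a) Volume: 10,090 g ÷ 1.16 g/mL = 8695 mL.

(b) Volume: 2100 m³ = 2,100,000 L.
(b) Moles of Na₂CO₃: 55,000 g ÷ 106 g/mol = 518.9 mol → 1038 eq of alkalinity.
(b) As CaCO₃: 1038 eq × 50 g/eq = 51,890 g.
(b) Rise: 51,890 g / 2,100,000 L × 1000 = 24.71 mg/L.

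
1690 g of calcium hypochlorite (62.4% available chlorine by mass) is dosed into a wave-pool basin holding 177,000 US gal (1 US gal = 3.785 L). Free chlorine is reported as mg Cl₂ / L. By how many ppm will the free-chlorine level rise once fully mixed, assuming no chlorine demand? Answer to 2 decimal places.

1.57 ppm

Volume: 177,000 US gal × 3.785 L/gal = 669,945 L.
Available chlorine delivered: 1690 g × 0.624 = 1055 g as Cl₂.
Concentration rise: 1055 g / 669,945 L = 1.574 mg/L = 1.57 ppm.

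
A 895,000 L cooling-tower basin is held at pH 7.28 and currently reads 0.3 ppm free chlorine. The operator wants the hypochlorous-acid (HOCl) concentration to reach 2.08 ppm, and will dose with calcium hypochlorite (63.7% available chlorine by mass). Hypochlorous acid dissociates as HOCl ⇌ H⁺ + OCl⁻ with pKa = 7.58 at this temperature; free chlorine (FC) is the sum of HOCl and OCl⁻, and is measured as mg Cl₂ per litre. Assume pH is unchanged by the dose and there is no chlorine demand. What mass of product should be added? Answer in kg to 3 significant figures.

[OCl⁻]/[HOCl] = 10^(pH − pKa) = 10^(7.28 − 7.58) = 0.5012; fraction as HOCl = 1/(1 + 0.5012) = 0.6661.
Free chlorine required for 2.08 ppm HOCl: 2.08 / 0.6661 = 3.122 ppm.
FC to add: 3.122 − 0.3 = 2.822 mg/L as Cl₂.
Cl₂ equivalent: 2.822 mg/L × 895,000 L = 2526 g.
Product at 63.7% available Cl: 2526 / 0.637 = 3966 g.

3.97 kg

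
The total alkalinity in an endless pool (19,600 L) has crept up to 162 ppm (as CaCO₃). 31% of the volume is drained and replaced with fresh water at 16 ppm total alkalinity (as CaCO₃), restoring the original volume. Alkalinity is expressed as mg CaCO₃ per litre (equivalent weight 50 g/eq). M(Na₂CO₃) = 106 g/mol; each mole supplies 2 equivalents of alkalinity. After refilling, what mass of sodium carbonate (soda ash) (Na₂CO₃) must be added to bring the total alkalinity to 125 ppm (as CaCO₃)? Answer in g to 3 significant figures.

172 g

After draining 31% and refilling: 162 × 0.69 + 16 × 0.31 = 116.74 ppm.
Deficit to target: 125 − 116.74 = 8.26 mg/L.
As CaCO₃: 8.26 mg/L × 19,600 L = 161.9 g; ÷ 50 g/eq ÷ 2 = 1.619 mol Na₂CO₃.
Mass: 1.619 × 106 = 171.6 g.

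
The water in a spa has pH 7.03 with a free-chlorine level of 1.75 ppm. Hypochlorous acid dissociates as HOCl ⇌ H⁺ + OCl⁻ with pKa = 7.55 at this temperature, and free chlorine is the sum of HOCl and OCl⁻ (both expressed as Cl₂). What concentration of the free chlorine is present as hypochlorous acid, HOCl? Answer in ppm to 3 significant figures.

[OCl⁻]/[HOCl] = 10^(pH − pKa) = 10^(7.03 − 7.55) = 10^-0.52 = 0.302.
Fraction as HOCl = 1 / (1 + 0.302) = 0.7681.
HOCl = 0.7681 × 1.75 ppm = 1.344 ppm.

1.34 ppm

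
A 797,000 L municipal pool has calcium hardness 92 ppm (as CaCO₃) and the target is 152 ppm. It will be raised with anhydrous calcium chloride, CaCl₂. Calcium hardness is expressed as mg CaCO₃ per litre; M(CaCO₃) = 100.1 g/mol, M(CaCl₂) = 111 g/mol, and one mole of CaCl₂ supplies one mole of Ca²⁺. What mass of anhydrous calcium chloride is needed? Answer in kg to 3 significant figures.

53.0 kg

Hardness to add: (152 − 92) = 60 mg/L as CaCO₃ × 797,000 L = 47,820 g as CaCO₃.
Moles of Ca²⁺ (1 mol Ca²⁺ ≡ 1 mol CaCO₃): 47,820 / 100.1 g/mol = 477.7 mol.
Mass of CaCl₂: 477.7 × 111 = 53,030 g.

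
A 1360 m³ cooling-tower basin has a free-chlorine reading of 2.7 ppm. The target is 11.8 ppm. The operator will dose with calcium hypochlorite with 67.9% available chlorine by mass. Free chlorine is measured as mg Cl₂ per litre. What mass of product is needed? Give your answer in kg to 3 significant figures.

18.2 kg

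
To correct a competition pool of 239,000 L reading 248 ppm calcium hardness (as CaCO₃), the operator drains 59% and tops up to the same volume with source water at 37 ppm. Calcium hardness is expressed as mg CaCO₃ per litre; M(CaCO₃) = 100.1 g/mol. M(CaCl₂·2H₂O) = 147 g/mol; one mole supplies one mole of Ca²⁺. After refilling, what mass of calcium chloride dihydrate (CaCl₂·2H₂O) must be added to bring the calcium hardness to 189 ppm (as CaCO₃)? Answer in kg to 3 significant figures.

After draining 59% and refilling: 248 × 0.41 + 37 × 0.59 = 123.51 ppm.
Deficit to target: 189 − 123.51 = 65.49 mg/L.
As CaCO₃: 65.49 mg/L × 239,000 L = 15,650 g; ÷ 100.1 = 156.4 mol Ca²⁺.
Mass: 156.4 × 147 = 22,990 g.

23.0 kg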